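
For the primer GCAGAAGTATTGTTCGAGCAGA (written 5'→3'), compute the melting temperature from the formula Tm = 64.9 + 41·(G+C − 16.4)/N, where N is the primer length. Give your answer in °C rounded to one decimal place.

53.0°C

Base counts: A=7, T=5, G=7, C=3; G+C = 10, N = 22.
Tm = 64.9 + 41·(10 − 16.4)/22 = 64.9 + -262.40/22 = 53.0°C.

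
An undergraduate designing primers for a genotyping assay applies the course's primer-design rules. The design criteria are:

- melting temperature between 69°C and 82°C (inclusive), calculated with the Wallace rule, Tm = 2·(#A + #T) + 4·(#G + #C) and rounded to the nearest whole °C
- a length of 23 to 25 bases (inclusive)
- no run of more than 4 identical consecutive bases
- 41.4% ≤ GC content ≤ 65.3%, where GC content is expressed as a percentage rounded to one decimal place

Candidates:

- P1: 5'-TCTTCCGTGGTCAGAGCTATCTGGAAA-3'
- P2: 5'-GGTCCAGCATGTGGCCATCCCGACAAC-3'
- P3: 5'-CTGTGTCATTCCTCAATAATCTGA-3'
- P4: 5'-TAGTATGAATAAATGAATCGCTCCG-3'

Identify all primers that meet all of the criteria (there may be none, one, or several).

None of the candidates satisfy all criteria.

P1 (27 nt, A=6 T=8 G=7 C=6): Tm = 2·14 + 4·13 = 80°C ✓; length 27, outside 23–25 ✗; longest run = 3 ✓; GC 13/27 = 48.1% ✓ — fails.
P2 (27 nt, A=6 T=4 G=7 C=10): Tm = 2·10 + 4·17 = 88°C, outside 69–82°C ✗; length 27, outside 23–25 ✗; longest run = 3 ✓; GC 17/27 = 63.0% ✓ — fails.
P3 (24 nt, A=6 T=9 G=3 C=6): Tm = 2·15 + 4·9 = 66°C, outside 69–82°C ✗; length 24 ✓; longest run = 2 ✓; GC 9/24 = 37.5%, outside 41.4–65.3% ✗ — fails.
P4 (25 nt, A=9 T=7 G=5 C=4): Tm = 2·16 + 4·9 = 68°C, outside 69–82°C ✗; length 25 ✓; longest run = 3 ✓; GC 9/25 = 36.0%, outside 41.4–65.3% ✗ — fails.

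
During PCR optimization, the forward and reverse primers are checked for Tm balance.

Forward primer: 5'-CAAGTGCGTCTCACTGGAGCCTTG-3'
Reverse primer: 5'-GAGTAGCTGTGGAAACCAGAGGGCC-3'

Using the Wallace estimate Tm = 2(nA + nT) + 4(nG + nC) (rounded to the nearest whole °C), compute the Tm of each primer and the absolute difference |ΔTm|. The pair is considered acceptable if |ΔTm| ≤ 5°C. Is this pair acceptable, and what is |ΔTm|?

Forward: A=4 T=6 G=7 C=7 → Tm = 2·10 + 4·14 = 76°C.
Reverse: A=7 T=3 G=10 C=5 → Tm = 2·10 + 4·15 = 80°C.
|ΔTm| = |76 − 80| = 4°C, ≤ 5°C.

|ΔTm| = 4°C; the pair is acceptable.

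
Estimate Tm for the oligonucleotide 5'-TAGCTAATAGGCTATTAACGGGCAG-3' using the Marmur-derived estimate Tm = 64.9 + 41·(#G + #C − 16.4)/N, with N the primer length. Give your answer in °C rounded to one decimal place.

Base counts: A=8, T=6, G=7, C=4; G+C = 11, N = 25.
Tm = 64.9 + 41·(11 − 16.4)/25 = 64.9 + -221.40/25 = 56.0°C.

56.0°C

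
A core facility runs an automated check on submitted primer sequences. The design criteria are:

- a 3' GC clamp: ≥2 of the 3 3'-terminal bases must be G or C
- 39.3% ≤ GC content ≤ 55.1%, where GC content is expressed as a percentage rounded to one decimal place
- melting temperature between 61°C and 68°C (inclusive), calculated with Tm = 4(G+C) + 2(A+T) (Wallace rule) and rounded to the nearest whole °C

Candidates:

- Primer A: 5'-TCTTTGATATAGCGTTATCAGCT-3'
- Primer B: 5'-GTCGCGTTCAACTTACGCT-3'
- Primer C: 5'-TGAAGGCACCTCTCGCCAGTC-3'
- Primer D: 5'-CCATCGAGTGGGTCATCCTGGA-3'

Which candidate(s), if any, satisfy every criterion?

Primer A (23 nt, A=5 T=10 G=4 C=4): 3' end GCT has 2 G/C ✓; GC 8/23 = 34.8%, outside 39.3–55.1% ✗; Tm = 2·15 + 4·8 = 62°C ✓ — fails.
Primer B (19 nt, A=3 T=6 G=4 C=6): 3' end GCT has 2 G/C ✓; GC 10/19 = 52.6% ✓; Tm = 2·9 + 4·10 = 58°C, outside 61–68°C ✗ — fails.
Primer C (21 nt, A=4 T=4 G=5 C=8): 3' end GTC has 2 G/C ✓; GC 13/21 = 61.9%, outside 39.3–55.1% ✗; Tm = 2·8 + 4·13 = 68°C ✓ — fails.
Primer D (22 nt, A=4 T=5 G=7 C=6): 3' end GGA has 2 G/C ✓; GC 13/22 = 59.1%, outside 39.3–55.1% ✗; Tm = 2·9 + 4·13 = 70°C, outside 61–68°C ✗ — fails.

None of the candidates satisfy all criteria.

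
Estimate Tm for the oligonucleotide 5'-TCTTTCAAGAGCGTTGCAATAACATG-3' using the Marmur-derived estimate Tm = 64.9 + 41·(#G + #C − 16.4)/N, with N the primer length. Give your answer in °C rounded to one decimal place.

Base counts: A=8, T=8, G=5, C=5; G+C = 10, N = 26.
Tm = 64.9 + 41·(10 − 16.4)/26 = 64.9 + -262.40/26 = 54.8°C.

54.8°C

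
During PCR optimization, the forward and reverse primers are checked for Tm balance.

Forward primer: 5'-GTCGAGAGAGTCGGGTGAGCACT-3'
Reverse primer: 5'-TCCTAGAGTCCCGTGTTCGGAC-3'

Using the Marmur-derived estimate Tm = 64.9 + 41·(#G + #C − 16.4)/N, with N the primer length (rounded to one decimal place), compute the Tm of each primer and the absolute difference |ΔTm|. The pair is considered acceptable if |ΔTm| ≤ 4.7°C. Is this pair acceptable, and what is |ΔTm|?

Forward: G+C = 14, N = 23 → Tm = 64.9 + 41·(14 − 16.4)/23 = 60.6°C.
Reverse: G+C = 13, N = 22 → Tm = 64.9 + 41·(13 − 16.4)/22 = 58.6°C.
|ΔTm| = |60.6 − 58.6| = 2.0°C, ≤ 4.7°C.

|ΔTm| = 2.0°C; the pair is acceptable.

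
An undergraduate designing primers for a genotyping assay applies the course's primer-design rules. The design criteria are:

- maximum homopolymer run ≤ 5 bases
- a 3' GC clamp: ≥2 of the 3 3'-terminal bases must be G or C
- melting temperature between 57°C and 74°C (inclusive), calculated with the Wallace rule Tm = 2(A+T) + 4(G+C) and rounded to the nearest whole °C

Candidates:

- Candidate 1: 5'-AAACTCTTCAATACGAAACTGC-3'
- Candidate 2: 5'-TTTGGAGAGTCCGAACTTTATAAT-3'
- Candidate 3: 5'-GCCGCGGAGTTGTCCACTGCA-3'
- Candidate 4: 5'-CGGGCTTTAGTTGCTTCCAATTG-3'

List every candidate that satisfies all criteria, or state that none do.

Candidate 1 (22 nt, A=9 T=5 G=2 C=6): longest run = 3 ✓; 3' end TGC has 2 G/C ✓; Tm = 2·14 + 4·8 = 60°C ✓ — passes.
Candidate 2 (24 nt, A=7 T=9 G=5 C=3): longest run = 3 ✓; 3' end AAT has 0 G/C, need ≥2 ✗; Tm = 2·16 + 4·8 = 64°C ✓ — fails.
Candidate 3 (21 nt, A=3 T=4 G=7 C=7): longest run = 2 ✓; 3' end GCA has 2 G/C ✓; Tm = 2·7 + 4·14 = 70°C ✓ — passes.
Candidate 4 (23 nt, A=3 T=9 G=6 C=5): longest run = 3 ✓; 3' end TTG has 1 G/C, need ≥2 ✗; Tm = 2·12 + 4·11 = 68°C ✓ — fails.

Candidate 1 and Candidate 3.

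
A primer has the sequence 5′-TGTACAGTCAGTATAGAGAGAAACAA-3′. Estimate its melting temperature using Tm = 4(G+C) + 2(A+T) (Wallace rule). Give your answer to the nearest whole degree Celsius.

70°C

Base counts: A=12, T=5, G=6, C=3 (length 26).
Tm = 2·(12+5) + 4·(6+3) = 2·17 + 4·9 = 34 + 36 = 70°C.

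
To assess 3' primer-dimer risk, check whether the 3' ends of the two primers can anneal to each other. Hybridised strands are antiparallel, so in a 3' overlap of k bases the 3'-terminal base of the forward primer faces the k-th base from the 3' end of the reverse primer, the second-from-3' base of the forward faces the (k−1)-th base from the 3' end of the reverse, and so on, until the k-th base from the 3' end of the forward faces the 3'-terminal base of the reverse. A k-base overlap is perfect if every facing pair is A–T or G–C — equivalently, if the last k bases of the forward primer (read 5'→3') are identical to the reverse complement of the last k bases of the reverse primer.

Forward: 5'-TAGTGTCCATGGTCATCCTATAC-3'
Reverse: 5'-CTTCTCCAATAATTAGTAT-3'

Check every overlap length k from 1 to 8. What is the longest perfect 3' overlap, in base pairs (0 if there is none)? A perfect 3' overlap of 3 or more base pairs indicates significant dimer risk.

Longest perfect overlap: 4 complementary base pairs; significant dimer risk (threshold 3).

Last 8 bases (5'→3') — forward …TCCTATAC, reverse …ATTAGTAT.
Reverse complement of the reverse primer's last 8 bases: ATACTAAT; its first k bases are the reverse complement of the reverse primer's last k bases, so a perfect k-base overlap needs the forward primer's last k bases to equal them.
Comparing (forward last k vs required): k=1: C vs A ✗; k=2: AC vs AT ✗; k=3: TAC vs ATA ✗; k=4: ATAC vs ATAC ✓; k=5: TATAC vs ATACT ✗; k=6: CTATAC vs ATACTA ✗; k=7: CCTATAC vs ATACTAA ✗; k=8: TCCTATAC vs ATACTAAT ✗.
Only k = 4 is perfect, so the longest perfect 3' overlap is 4.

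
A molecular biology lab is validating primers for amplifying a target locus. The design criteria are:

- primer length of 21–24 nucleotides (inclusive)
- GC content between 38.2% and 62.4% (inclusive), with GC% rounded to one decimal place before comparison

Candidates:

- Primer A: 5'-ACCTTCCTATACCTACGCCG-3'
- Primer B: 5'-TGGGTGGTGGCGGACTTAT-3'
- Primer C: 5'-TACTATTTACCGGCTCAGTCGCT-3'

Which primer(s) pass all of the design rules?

Primer C only.

Primer A (20 nt, A=4 T=5 G=2 C=9): length 20, outside 21–24 ✗; GC 11/20 = 55.0% ✓ — fails.
Primer B (19 nt, A=2 T=6 G=9 C=2): length 19, outside 21–24 ✗; GC 11/19 = 57.9% ✓ — fails.
Primer C (23 nt, A=4 T=8 G=4 C=7): length 23 ✓; GC 11/23 = 47.8% ✓ — passes.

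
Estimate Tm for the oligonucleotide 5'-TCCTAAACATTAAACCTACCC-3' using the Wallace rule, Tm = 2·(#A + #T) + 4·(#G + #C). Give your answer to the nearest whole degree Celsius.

Base counts: A=8, T=5, G=0, C=8 (length 21).
Tm = 2·(8+5) + 4·(0+8) = 2·13 + 4·8 = 26 + 32 = 58°C.

58°C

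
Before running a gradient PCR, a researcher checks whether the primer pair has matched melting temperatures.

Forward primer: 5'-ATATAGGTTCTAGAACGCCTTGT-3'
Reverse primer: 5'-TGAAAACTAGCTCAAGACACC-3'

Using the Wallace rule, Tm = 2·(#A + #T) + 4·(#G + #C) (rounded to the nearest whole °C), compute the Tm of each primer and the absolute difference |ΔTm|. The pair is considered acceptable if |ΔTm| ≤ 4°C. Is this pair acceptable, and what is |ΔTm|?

Forward: A=6 T=8 G=5 C=4 → Tm = 2·14 + 4·9 = 64°C.
Reverse: A=9 T=3 G=3 C=6 → Tm = 2·12 + 4·9 = 60°C.
|ΔTm| = |64 − 60| = 4°C, ≤ 4°C.

|ΔTm| = 4°C; the pair is acceptable.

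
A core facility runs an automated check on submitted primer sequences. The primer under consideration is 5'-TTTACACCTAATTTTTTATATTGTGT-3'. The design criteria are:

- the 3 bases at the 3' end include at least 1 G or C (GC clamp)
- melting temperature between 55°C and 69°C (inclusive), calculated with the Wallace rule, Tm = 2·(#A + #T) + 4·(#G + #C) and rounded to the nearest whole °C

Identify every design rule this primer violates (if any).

Meets all criteria.

Base counts: A=6, T=15, G=2, C=3 (length 26).
GC clamp: 3' end TGT has 1 G/C ✓
Tm: Tm = 2·21 + 4·5 = 62°C ✓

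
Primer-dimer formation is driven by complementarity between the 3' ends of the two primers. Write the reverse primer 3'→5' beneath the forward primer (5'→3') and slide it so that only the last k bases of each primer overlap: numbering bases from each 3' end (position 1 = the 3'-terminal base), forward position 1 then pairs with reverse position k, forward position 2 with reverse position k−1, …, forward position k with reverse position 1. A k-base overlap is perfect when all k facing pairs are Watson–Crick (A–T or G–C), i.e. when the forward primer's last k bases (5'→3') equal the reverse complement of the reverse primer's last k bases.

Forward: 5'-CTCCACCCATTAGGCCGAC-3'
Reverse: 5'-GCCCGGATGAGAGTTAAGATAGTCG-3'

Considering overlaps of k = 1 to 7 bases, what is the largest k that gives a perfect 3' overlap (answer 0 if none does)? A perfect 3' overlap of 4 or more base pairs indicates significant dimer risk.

Last 7 bases (5'→3') — forward …GGCCGAC, reverse …ATAGTCG.
Reverse complement of the reverse primer's last 7 bases: CGACTAT; its first k bases are the reverse complement of the reverse primer's last k bases, so a perfect k-base overlap needs the forward primer's last k bases to equal them.
Comparing (forward last k vs required): k=1: C vs C ✓; k=2: AC vs CG ✗; k=3: GAC vs CGA ✗; k=4: CGAC vs CGAC ✓; k=5: CCGAC vs CGACT ✗; k=6: GCCGAC vs CGACTA ✗; k=7: GGCCGAC vs CGACTAT ✗.
Perfect overlaps at k = 1, 4; the largest is 4.

Longest perfect overlap: 4 complementary base pairs; significant dimer risk (threshold 4).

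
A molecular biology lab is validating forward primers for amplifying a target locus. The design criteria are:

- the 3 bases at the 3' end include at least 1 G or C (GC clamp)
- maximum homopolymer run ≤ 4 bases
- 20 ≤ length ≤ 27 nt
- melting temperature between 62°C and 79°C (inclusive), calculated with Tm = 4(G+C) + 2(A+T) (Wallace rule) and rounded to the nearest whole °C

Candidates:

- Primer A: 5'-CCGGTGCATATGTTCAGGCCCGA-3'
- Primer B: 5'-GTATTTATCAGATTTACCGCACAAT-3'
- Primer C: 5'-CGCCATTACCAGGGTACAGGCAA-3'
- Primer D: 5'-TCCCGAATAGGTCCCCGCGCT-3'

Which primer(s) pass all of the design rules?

Primer A, Primer C and Primer D.

Primer A (23 nt, A=4 T=5 G=7 C=7): 3' end CGA has 2 G/C ✓; longest run = 3 ✓; length 23 ✓; Tm = 2·9 + 4·14 = 74°C ✓ — passes.
Primer B (25 nt, A=8 T=9 G=3 C=5): 3' end AAT has 0 G/C, need ≥1 ✗; longest run = 3 ✓; length 25 ✓; Tm = 2·17 + 4·8 = 66°C ✓ — fails.
Primer C (23 nt, A=7 T=3 G=6 C=7): 3' end CAA has 1 G/C ✓; longest run = 3 ✓; length 23 ✓; Tm = 2·10 + 4·13 = 72°C ✓ — passes.
Primer D (21 nt, A=3 T=4 G=5 C=9): 3' end GCT has 2 G/C ✓; longest run = 4 ✓; length 21 ✓; Tm = 2·7 + 4·14 = 70°C ✓ — passes.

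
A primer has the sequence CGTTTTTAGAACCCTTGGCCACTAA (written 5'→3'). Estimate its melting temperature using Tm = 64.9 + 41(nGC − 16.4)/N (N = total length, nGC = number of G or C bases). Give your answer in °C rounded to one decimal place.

Base counts: A=6, T=8, G=4, C=7; G+C = 11, N = 25.
Tm = 64.9 + 41·(11 − 16.4)/25 = 64.9 + -221.40/25 = 56.0°C.

56.0°C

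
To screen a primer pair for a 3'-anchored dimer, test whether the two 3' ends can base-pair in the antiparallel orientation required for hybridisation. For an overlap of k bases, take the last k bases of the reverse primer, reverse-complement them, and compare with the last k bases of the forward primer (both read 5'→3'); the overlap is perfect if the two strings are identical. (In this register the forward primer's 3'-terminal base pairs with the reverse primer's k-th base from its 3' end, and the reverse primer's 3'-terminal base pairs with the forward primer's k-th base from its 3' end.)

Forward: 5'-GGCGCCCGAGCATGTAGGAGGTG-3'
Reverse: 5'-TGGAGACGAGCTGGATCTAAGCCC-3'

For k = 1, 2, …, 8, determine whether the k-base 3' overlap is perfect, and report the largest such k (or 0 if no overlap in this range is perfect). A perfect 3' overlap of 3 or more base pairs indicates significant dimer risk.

Last 8 bases (5'→3') — forward …AGGAGGTG, reverse …CTAAGCCC.
Reverse complement of the reverse primer's last 8 bases: GGGCTTAG; its first k bases are the reverse complement of the reverse primer's last k bases, so a perfect k-base overlap needs the forward primer's last k bases to equal them.
Comparing (forward last k vs required): k=1: G vs G ✓; k=2: TG vs GG ✗; k=3: GTG vs GGG ✗; k=4: GGTG vs GGGC ✗; k=5: AGGTG vs GGGCT ✗; k=6: GAGGTG vs GGGCTT ✗; k=7: GGAGGTG vs GGGCTTA ✗; k=8: AGGAGGTG vs GGGCTTAG ✗.
Only k = 1 is perfect, so the longest perfect 3' overlap is 1.

Longest perfect overlap: 1 complementary base pair; below the dimer-risk threshold (threshold 3).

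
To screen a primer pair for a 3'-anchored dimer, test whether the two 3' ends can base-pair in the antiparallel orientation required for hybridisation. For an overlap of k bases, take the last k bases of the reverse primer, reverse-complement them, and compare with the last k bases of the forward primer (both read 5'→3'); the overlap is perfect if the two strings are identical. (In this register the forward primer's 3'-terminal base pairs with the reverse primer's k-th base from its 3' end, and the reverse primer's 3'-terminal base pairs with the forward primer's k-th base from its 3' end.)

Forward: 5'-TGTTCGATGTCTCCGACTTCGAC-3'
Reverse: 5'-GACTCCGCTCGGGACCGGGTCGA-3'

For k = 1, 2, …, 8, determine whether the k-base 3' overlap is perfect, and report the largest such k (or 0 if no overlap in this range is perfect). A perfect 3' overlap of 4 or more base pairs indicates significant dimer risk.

Last 8 bases (5'→3') — forward …ACTTCGAC, reverse …CGGGTCGA.
Reverse complement of the reverse primer's last 8 bases: TCGACCCG; its first k bases are the reverse complement of the reverse primer's last k bases, so a perfect k-base overlap needs the forward primer's last k bases to equal them.
Comparing (forward last k vs required): k=1: C vs T ✗; k=2: AC vs TC ✗; k=3: GAC vs TCG ✗; k=4: CGAC vs TCGA ✗; k=5: TCGAC vs TCGAC ✓; k=6: TTCGAC vs TCGACC ✗; k=7: CTTCGAC vs TCGACCC ✗; k=8: ACTTCGAC vs TCGACCCG ✗.
Only k = 5 is perfect, so the longest perfect 3' overlap is 5.

Longest perfect overlap: 5 complementary base pairs; significant dimer risk (threshold 4).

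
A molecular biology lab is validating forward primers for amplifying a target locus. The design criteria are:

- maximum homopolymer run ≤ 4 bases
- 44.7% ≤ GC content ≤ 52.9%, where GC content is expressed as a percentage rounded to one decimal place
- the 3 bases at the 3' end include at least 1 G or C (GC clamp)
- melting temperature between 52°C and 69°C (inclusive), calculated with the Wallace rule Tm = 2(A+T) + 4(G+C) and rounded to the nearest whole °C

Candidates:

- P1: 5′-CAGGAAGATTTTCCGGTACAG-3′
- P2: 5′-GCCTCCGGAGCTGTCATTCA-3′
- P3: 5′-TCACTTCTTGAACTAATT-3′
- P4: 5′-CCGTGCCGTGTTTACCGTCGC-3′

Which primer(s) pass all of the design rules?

P1 only.

P1 (21 nt, A=6 T=5 G=6 C=4): longest run = 4 ✓; GC 10/21 = 47.6% ✓; 3' end CAG has 2 G/C ✓; Tm = 2·11 + 4·10 = 62°C ✓ — passes.
P2 (20 nt, A=3 T=5 G=5 C=7): longest run = 2 ✓; GC 12/20 = 60.0%, outside 44.7–52.9% ✗; 3' end TCA has 1 G/C ✓; Tm = 2·8 + 4·12 = 64°C ✓ — fails.
P3 (18 nt, A=5 T=8 G=1 C=4): longest run = 2 ✓; GC 5/18 = 27.8%, outside 44.7–52.9% ✗; 3' end ATT has 0 G/C, need ≥1 ✗; Tm = 2·13 + 4·5 = 46°C, outside 52–69°C ✗ — fails.
P4 (21 nt, A=1 T=6 G=6 C=8): longest run = 3 ✓; GC 14/21 = 66.7%, outside 44.7–52.9% ✗; 3' end CGC has 3 G/C ✓; Tm = 2·7 + 4·14 = 70°C, outside 52–69°C ✗ — fails.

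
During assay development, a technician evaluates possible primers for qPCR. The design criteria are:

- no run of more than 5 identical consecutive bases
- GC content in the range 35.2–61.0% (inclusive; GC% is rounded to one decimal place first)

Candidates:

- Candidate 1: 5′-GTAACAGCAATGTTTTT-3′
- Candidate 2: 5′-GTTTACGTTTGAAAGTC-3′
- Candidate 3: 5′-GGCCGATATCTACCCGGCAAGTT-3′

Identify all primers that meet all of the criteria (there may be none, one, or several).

Candidate 2 and Candidate 3.

Candidate 1 (17 nt, A=5 T=7 G=3 C=2): longest run = 5 ✓; GC 5/17 = 29.4%, outside 35.2–61.0% ✗ — fails.
Candidate 2 (17 nt, A=4 T=7 G=4 C=2): longest run = 3 ✓; GC 6/17 = 35.3% ✓ — passes.
Candidate 3 (23 nt, A=5 T=5 G=6 C=7): longest run = 3 ✓; GC 13/23 = 56.5% ✓ — passes.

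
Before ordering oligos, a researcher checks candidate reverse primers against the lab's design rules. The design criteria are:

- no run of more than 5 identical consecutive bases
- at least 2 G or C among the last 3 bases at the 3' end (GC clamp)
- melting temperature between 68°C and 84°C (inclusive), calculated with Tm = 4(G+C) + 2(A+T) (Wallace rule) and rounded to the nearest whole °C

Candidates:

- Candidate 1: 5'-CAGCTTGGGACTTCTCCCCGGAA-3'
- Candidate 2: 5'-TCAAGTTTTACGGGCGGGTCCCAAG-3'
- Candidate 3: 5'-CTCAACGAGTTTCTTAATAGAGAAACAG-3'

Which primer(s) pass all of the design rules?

Candidate 1 (23 nt, A=4 T=5 G=6 C=8): longest run = 4 ✓; 3' end GAA has 1 G/C, need ≥2 ✗; Tm = 2·9 + 4·14 = 74°C ✓ — fails.
Candidate 2 (25 nt, A=5 T=6 G=8 C=6): longest run = 4 ✓; 3' end AAG has 1 G/C, need ≥2 ✗; Tm = 2·11 + 4·14 = 78°C ✓ — fails.
Candidate 3 (28 nt, A=11 T=7 G=5 C=5): longest run = 3 ✓; 3' end CAG has 2 G/C ✓; Tm = 2·18 + 4·10 = 76°C ✓ — passes.

Candidate 3 only.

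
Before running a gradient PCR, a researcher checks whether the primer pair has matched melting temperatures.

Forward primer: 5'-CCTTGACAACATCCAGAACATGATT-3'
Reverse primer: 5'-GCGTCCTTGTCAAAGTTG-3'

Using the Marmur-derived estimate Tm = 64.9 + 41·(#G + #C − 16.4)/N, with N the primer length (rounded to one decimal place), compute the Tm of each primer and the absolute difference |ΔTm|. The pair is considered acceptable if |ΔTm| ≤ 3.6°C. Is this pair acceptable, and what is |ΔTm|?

Forward: G+C = 10, N = 25 → Tm = 64.9 + 41·(10 − 16.4)/25 = 54.4°C.
Reverse: G+C = 9, N = 18 → Tm = 64.9 + 41·(9 − 16.4)/18 = 48.0°C.
|ΔTm| = |54.4 − 48.0| = 6.4°C, > 3.6°C.

|ΔTm| = 6.4°C; the pair is not acceptable.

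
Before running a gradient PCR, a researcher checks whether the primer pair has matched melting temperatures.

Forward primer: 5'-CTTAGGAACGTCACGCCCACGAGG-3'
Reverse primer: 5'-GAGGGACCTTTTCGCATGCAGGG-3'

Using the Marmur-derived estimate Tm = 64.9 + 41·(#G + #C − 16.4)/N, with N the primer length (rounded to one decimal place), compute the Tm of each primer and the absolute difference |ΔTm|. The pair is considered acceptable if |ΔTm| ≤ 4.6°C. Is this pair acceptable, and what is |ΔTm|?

Forward: G+C = 15, N = 24 → Tm = 64.9 + 41·(15 − 16.4)/24 = 62.5°C.
Reverse: G+C = 14, N = 23 → Tm = 64.9 + 41·(14 − 16.4)/23 = 60.6°C.
|ΔTm| = |62.5 − 60.6| = 1.9°C, ≤ 4.6°C.

|ΔTm| = 1.9°C; the pair is acceptable.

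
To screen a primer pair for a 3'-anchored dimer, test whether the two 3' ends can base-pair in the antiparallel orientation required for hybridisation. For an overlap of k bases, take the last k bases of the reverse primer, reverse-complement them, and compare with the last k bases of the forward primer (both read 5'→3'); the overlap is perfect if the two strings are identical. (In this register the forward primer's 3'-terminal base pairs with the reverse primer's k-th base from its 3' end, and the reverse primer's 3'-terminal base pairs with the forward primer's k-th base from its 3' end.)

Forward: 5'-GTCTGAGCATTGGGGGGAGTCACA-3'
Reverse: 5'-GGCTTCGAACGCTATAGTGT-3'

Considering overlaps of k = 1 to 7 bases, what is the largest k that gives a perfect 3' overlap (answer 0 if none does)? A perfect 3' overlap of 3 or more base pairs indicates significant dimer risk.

Longest perfect overlap: 3 complementary base pairs; significant dimer risk (threshold 3).

Last 7 bases (5'→3') — forward …AGTCACA, reverse …ATAGTGT.
Reverse complement of the reverse primer's last 7 bases: ACACTAT; its first k bases are the reverse complement of the reverse primer's last k bases, so a perfect k-base overlap needs the forward primer's last k bases to equal them.
Comparing (forward last k vs required): k=1: A vs A ✓; k=2: CA vs AC ✗; k=3: ACA vs ACA ✓; k=4: CACA vs ACAC ✗; k=5: TCACA vs ACACT ✗; k=6: GTCACA vs ACACTA ✗; k=7: AGTCACA vs ACACTAT ✗.
Perfect overlaps at k = 1, 3; the largest is 3.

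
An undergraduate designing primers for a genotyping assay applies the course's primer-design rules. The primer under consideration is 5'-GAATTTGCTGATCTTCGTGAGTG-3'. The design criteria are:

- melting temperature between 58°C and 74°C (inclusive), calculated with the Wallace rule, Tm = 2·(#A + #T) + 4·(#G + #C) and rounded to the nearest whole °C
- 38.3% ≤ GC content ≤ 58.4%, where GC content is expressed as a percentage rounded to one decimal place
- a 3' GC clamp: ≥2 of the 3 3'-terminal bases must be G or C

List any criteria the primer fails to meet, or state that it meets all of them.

Base counts: A=4, T=9, G=7, C=3 (length 23).
Tm: Tm = 2·13 + 4·10 = 66°C ✓
GC content: GC 10/23 = 43.5% ✓
GC clamp: 3' end GTG has 2 G/C ✓

Meets all criteria.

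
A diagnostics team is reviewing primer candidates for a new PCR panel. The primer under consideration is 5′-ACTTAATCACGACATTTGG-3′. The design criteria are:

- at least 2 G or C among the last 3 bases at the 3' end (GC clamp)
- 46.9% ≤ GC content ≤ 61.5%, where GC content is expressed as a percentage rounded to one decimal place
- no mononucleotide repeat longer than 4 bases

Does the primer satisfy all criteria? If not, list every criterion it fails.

Base counts: A=6, T=6, G=3, C=4 (length 19).
GC clamp: 3' end TGG has 2 G/C ✓
GC content: GC 7/19 = 36.8%, outside 46.9–61.5% ✗
homopolymer run: longest run = 3 ✓

Fails: GC content.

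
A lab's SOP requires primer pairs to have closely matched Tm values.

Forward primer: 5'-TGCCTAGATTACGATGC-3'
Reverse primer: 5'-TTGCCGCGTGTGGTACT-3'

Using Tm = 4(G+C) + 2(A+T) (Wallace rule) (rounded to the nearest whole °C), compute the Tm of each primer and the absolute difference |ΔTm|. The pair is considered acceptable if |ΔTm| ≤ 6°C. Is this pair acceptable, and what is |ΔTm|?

|ΔTm| = 4°C; the pair is acceptable.

Forward: A=4 T=5 G=4 C=4 → Tm = 2·9 + 4·8 = 50°C.
Reverse: A=1 T=6 G=6 C=4 → Tm = 2·7 + 4·10 = 54°C.
|ΔTm| = |50 − 54| = 4°C, ≤ 6°C.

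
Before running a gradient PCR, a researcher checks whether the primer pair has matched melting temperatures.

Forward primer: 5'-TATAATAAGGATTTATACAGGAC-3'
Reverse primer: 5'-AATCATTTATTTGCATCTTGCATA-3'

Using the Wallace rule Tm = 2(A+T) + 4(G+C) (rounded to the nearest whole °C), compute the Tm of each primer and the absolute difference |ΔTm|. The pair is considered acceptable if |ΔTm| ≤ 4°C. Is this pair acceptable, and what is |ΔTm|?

Forward: A=10 T=7 G=4 C=2 → Tm = 2·17 + 4·6 = 58°C.
Reverse: A=7 T=11 G=2 C=4 → Tm = 2·18 + 4·6 = 60°C.
|ΔTm| = |58 − 60| = 2°C, ≤ 4°C.

|ΔTm| = 2°C; the pair is acceptable.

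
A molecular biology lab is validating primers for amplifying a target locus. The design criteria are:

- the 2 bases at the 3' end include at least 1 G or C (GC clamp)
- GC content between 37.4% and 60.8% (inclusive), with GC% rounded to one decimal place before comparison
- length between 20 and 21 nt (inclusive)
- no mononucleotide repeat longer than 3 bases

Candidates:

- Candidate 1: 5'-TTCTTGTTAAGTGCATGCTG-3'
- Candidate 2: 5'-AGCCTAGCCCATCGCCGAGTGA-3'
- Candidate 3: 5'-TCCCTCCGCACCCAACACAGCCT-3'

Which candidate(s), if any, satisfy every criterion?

Candidate 1 (20 nt, A=3 T=9 G=5 C=3): 3' end TG has 1 G/C ✓; GC 8/20 = 40.0% ✓; length 20 ✓; longest run = 2 ✓ — passes.
Candidate 2 (22 nt, A=5 T=3 G=6 C=8): 3' end GA has 1 G/C ✓; GC 14/22 = 63.6%, outside 37.4–60.8% ✗; length 22, outside 20–21 ✗; longest run = 3 ✓ — fails.
Candidate 3 (23 nt, A=5 T=3 G=2 C=13): 3' end CT has 1 G/C ✓; GC 15/23 = 65.2%, outside 37.4–60.8% ✗; length 23, outside 20–21 ✗; longest run = 3 ✓ — fails.

Candidate 1 only.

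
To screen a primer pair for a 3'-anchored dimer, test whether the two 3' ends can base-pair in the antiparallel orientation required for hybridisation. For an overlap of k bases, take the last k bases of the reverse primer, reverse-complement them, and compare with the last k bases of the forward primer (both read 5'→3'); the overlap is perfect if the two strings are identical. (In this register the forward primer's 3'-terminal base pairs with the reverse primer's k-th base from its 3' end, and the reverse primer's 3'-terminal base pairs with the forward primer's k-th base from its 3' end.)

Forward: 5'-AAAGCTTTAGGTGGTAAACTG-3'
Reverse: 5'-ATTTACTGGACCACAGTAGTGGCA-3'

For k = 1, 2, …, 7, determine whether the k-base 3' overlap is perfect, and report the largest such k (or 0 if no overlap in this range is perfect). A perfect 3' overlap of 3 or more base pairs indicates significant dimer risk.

Last 7 bases (5'→3') — forward …TAAACTG, reverse …AGTGGCA.
Reverse complement of the reverse primer's last 7 bases: TGCCACT; its first k bases are the reverse complement of the reverse primer's last k bases, so a perfect k-base overlap needs the forward primer's last k bases to equal them.
Comparing (forward last k vs required): k=1: G vs T ✗; k=2: TG vs TG ✓; k=3: CTG vs TGC ✗; k=4: ACTG vs TGCC ✗; k=5: AACTG vs TGCCA ✗; k=6: AAACTG vs TGCCAC ✗; k=7: TAAACTG vs TGCCACT ✗.
Only k = 2 is perfect, so the longest perfect 3' overlap is 2.

Longest perfect overlap: 2 complementary base pairs; below the dimer-risk threshold (threshold 3).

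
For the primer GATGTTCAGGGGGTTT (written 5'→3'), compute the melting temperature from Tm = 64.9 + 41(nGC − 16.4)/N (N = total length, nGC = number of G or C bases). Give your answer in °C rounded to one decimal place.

Base counts: A=2, T=6, G=7, C=1; G+C = 8, N = 16.
Tm = 64.9 + 41·(8 − 16.4)/16 = 64.9 + -344.40/16 = 43.4°C.

43.4°C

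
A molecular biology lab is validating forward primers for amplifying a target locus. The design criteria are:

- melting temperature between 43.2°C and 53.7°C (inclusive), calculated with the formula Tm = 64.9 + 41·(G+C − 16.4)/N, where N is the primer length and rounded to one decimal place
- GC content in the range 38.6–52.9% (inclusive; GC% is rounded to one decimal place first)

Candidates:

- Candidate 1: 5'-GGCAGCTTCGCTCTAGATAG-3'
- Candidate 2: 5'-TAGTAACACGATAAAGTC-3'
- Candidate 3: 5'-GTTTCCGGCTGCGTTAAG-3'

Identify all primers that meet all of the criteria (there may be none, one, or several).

Candidate 1 (20 nt, A=4 T=5 G=6 C=5): Tm = 64.9 + 41·(11 − 16.4)/20 = 53.8°C, outside 43.2–53.7°C ✗; GC 11/20 = 55.0%, outside 38.6–52.9% ✗ — fails.
Candidate 2 (18 nt, A=8 T=4 G=3 C=3): Tm = 64.9 + 41·(6 − 16.4)/18 = 41.2°C, outside 43.2–53.7°C ✗; GC 6/18 = 33.3%, outside 38.6–52.9% ✗ — fails.
Candidate 3 (18 nt, A=2 T=6 G=6 C=4): Tm = 64.9 + 41·(10 − 16.4)/18 = 50.3°C ✓; GC 10/18 = 55.6%, outside 38.6–52.9% ✗ — fails.

None of the candidates satisfy all criteria.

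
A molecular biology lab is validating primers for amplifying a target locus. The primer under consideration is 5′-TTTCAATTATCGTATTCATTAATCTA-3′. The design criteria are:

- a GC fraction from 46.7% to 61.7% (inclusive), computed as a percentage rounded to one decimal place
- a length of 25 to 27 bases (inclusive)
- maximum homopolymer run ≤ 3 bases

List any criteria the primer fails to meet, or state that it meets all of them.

Base counts: A=8, T=13, G=1, C=4 (length 26).
GC content: GC 5/26 = 19.2%, outside 46.7–61.7% ✗
length: length 26 ✓
homopolymer run: longest run = 3 ✓

Fails: GC content.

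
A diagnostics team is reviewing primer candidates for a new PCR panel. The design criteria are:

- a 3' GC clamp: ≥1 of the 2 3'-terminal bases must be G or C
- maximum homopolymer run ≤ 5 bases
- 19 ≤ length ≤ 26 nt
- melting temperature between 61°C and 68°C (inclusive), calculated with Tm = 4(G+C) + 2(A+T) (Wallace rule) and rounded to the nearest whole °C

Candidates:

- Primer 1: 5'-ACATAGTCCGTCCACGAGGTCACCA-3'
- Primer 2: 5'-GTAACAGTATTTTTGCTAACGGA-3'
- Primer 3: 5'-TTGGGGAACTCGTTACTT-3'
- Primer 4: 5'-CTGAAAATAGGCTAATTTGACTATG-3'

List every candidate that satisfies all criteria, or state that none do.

Primer 2 and Primer 4.

Primer 1 (25 nt, A=7 T=4 G=5 C=9): 3' end CA has 1 G/C ✓; longest run = 2 ✓; length 25 ✓; Tm = 2·11 + 4·14 = 78°C, outside 61–68°C ✗ — fails.
Primer 2 (23 nt, A=7 T=8 G=5 C=3): 3' end GA has 1 G/C ✓; longest run = 5 ✓; length 23 ✓; Tm = 2·15 + 4·8 = 62°C ✓ — passes.
Primer 3 (18 nt, A=3 T=7 G=5 C=3): 3' end TT has 0 G/C, need ≥1 ✗; longest run = 4 ✓; length 18, outside 19–26 ✗; Tm = 2·10 + 4·8 = 52°C, outside 61–68°C ✗ — fails.
Primer 4 (25 nt, A=9 T=8 G=5 C=3): 3' end TG has 1 G/C ✓; longest run = 4 ✓; length 25 ✓; Tm = 2·17 + 4·8 = 66°C ✓ — passes.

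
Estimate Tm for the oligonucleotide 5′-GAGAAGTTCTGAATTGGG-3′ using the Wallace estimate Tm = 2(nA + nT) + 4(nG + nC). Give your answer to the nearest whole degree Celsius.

52°C

Base counts: A=5, T=5, G=7, C=1 (length 18).
Tm = 2·(5+5) + 4·(7+1) = 2·10 + 4·8 = 20 + 32 = 52°C.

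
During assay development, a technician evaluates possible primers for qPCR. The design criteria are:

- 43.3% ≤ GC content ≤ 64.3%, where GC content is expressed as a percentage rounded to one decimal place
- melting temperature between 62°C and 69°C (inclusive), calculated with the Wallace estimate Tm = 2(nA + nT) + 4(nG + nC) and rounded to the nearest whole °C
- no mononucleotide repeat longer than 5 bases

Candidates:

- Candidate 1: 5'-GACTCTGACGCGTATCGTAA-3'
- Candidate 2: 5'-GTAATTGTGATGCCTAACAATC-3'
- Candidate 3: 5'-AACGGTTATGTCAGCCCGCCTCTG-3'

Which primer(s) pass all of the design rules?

None of the candidates satisfy all criteria.

Candidate 1 (20 nt, A=5 T=5 G=5 C=5): GC 10/20 = 50.0% ✓; Tm = 2·10 + 4·10 = 60°C, outside 62–69°C ✗; longest run = 2 ✓ — fails.
Candidate 2 (22 nt, A=7 T=7 G=4 C=4): GC 8/22 = 36.4%, outside 43.3–64.3% ✗; Tm = 2·14 + 4·8 = 60°C, outside 62–69°C ✗; longest run = 2 ✓ — fails.
Candidate 3 (24 nt, A=4 T=6 G=6 C=8): GC 14/24 = 58.3% ✓; Tm = 2·10 + 4·14 = 76°C, outside 62–69°C ✗; longest run = 3 ✓ — fails.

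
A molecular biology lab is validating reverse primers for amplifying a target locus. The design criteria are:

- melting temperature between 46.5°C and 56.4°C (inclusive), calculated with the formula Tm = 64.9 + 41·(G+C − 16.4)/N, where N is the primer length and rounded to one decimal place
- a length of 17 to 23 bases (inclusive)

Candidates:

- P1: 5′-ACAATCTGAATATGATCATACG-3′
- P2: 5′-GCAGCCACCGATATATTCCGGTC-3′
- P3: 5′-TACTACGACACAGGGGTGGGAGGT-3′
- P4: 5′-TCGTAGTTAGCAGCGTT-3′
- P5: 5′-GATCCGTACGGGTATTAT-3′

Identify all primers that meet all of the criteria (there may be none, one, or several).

P1 only.

P1 (22 nt, A=9 T=6 G=3 C=4): Tm = 64.9 + 41·(7 − 16.4)/22 = 47.4°C ✓; length 22 ✓ — passes.
P2 (23 nt, A=5 T=5 G=5 C=8): Tm = 64.9 + 41·(13 − 16.4)/23 = 58.8°C, outside 46.5–56.4°C ✗; length 23 ✓ — fails.
P3 (24 nt, A=6 T=4 G=10 C=4): Tm = 64.9 + 41·(14 − 16.4)/24 = 60.8°C, outside 46.5–56.4°C ✗; length 24, outside 17–23 ✗ — fails.
P4 (17 nt, A=3 T=6 G=5 C=3): Tm = 64.9 + 41·(8 − 16.4)/17 = 44.6°C, outside 46.5–56.4°C ✗; length 17 ✓ — fails.
P5 (18 nt, A=4 T=6 G=5 C=3): Tm = 64.9 + 41·(8 − 16.4)/18 = 45.8°C, outside 46.5–56.4°C ✗; length 18 ✓ — fails.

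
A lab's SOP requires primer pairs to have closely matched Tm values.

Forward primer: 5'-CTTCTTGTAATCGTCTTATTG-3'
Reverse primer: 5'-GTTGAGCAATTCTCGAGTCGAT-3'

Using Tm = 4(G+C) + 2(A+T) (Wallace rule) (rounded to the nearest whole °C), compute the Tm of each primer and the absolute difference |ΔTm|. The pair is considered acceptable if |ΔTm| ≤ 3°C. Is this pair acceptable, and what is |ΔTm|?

|ΔTm| = 8°C; the pair is not acceptable.

Forward: A=3 T=11 G=3 C=4 → Tm = 2·14 + 4·7 = 56°C.
Reverse: A=5 T=7 G=6 C=4 → Tm = 2·12 + 4·10 = 64°C.
|ΔTm| = |56 − 64| = 8°C, > 3°C.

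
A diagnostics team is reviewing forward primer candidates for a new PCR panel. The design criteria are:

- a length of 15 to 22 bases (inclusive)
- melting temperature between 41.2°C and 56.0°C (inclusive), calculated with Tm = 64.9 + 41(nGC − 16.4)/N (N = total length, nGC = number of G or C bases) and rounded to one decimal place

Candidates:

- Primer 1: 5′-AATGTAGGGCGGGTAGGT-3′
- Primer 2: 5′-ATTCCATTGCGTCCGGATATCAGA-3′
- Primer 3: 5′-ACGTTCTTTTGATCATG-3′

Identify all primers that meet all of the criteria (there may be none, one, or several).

Primer 1 (18 nt, A=4 T=4 G=9 C=1): length 18 ✓; Tm = 64.9 + 41·(10 − 16.4)/18 = 50.3°C ✓ — passes.
Primer 2 (24 nt, A=6 T=7 G=5 C=6): length 24, outside 15–22 ✗; Tm = 64.9 + 41·(11 − 16.4)/24 = 55.7°C ✓ — fails.
Primer 3 (17 nt, A=3 T=8 G=3 C=3): length 17 ✓; Tm = 64.9 + 41·(6 − 16.4)/17 = 39.8°C, outside 41.2–56.0°C ✗ — fails.

Primer 1 only.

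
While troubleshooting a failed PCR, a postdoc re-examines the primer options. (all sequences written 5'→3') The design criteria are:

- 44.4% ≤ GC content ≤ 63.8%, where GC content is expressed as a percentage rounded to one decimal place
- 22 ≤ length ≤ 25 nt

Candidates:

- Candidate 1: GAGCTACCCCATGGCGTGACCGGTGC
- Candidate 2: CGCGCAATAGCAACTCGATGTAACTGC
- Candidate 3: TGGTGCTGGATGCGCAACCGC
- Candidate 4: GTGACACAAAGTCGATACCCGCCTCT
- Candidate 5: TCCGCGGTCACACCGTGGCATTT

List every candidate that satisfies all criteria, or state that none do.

Candidate 5 only.

Candidate 1 (26 nt, A=4 T=4 G=9 C=9): GC 18/26 = 69.2%, outside 44.4–63.8% ✗; length 26, outside 22–25 ✗ — fails.
Candidate 2 (27 nt, A=8 T=5 G=6 C=8): GC 14/27 = 51.9% ✓; length 27, outside 22–25 ✗ — fails.
Candidate 3 (21 nt, A=3 T=4 G=8 C=6): GC 14/21 = 66.7%, outside 44.4–63.8% ✗; length 21, outside 22–25 ✗ — fails.
Candidate 4 (26 nt, A=7 T=5 G=5 C=9): GC 14/26 = 53.8% ✓; length 26, outside 22–25 ✗ — fails.
Candidate 5 (23 nt, A=3 T=6 G=6 C=8): GC 14/23 = 60.9% ✓; length 23 ✓ — passes.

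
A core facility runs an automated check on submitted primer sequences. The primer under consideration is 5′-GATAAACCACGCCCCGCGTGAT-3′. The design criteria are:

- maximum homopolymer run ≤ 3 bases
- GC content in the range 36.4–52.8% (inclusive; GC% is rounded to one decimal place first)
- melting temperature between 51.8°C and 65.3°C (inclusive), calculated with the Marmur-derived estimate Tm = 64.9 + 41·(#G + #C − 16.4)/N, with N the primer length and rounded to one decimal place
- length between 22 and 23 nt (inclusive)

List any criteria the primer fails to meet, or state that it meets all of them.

Fails: homopolymer run, GC content.

Base counts: A=6, T=3, G=5, C=8 (length 22).
homopolymer run: longest run = 4, exceeds 3 ✗
GC content: GC 13/22 = 59.1%, outside 36.4–52.8% ✗
Tm: Tm = 64.9 + 41·(13 − 16.4)/22 = 58.6°C ✓
length: length 22 ✓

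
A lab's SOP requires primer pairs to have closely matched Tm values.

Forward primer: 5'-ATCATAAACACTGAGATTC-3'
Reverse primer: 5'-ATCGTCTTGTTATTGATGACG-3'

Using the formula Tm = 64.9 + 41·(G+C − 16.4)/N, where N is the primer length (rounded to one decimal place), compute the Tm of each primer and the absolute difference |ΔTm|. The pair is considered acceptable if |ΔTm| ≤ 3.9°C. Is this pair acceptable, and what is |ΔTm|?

Forward: G+C = 6, N = 19 → Tm = 64.9 + 41·(6 − 16.4)/19 = 42.5°C.
Reverse: G+C = 8, N = 21 → Tm = 64.9 + 41·(8 − 16.4)/21 = 48.5°C.
|ΔTm| = |42.5 − 48.5| = 6.0°C, > 3.9°C.

|ΔTm| = 6.0°C; the pair is not acceptable.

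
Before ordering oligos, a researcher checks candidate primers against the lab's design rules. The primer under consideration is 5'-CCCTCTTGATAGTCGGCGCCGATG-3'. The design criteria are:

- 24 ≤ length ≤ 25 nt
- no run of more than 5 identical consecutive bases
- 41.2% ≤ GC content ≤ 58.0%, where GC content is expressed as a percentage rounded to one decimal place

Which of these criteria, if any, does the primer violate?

Base counts: A=3, T=6, G=7, C=8 (length 24).
length: length 24 ✓
homopolymer run: longest run = 3 ✓
GC content: GC 15/24 = 62.5%, outside 41.2–58.0% ✗

Fails: GC content.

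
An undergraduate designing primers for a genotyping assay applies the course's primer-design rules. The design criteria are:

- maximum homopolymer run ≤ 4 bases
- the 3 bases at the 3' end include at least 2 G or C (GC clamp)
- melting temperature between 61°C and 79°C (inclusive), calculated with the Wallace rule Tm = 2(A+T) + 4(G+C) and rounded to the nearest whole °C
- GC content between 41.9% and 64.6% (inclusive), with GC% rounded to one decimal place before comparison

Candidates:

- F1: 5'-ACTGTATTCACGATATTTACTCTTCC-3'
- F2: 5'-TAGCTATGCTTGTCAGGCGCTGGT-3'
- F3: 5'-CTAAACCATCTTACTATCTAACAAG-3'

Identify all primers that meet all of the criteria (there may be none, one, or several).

F2 only.

F1 (26 nt, A=6 T=11 G=2 C=7): longest run = 3 ✓; 3' end TCC has 2 G/C ✓; Tm = 2·17 + 4·9 = 70°C ✓; GC 9/26 = 34.6%, outside 41.9–64.6% ✗ — fails.
F2 (24 nt, A=3 T=8 G=8 C=5): longest run = 2 ✓; 3' end GGT has 2 G/C ✓; Tm = 2·11 + 4·13 = 74°C ✓; GC 13/24 = 54.2% ✓ — passes.
F3 (25 nt, A=10 T=7 G=1 C=7): longest run = 3 ✓; 3' end AAG has 1 G/C, need ≥2 ✗; Tm = 2·17 + 4·8 = 66°C ✓; GC 8/25 = 32.0%, outside 41.9–64.6% ✗ — fails.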